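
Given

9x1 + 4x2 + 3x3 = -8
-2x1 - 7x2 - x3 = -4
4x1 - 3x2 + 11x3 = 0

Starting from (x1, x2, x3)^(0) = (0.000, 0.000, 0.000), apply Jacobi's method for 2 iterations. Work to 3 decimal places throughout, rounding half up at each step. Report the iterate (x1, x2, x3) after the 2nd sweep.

Iteration 1:
  x1 = (-8 - (4)·0.000 - (3)·0.000) / (9) = -0.889
  x2 = (-4 - (-2)·0.000 - (-1)·0.000) / (-7) = 0.571
  x3 = (0 - (4)·0.000 - (-3)·0.000) / (11) = 0.000
Iteration 2:
  x1 = (-8 - (4)·0.571 - (3)·0.000) / (9) = -1.143
  x2 = (-4 - (-2)·-0.889 - (-1)·0.000) / (-7) = 0.825
  x3 = (0 - (4)·-0.889 - (-3)·0.571) / (11) = 0.479

(-1.143, 0.825, 0.479)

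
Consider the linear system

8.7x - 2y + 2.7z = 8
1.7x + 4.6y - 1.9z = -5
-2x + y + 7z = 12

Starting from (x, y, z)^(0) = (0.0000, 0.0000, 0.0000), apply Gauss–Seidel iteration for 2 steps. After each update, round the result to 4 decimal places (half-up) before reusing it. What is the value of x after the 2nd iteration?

Iteration 1:
  x = (8 - (-2)·0.0000 - (2.7)·0.0000) / (8.7) = 0.9195
  y = (-5 - (1.7)·0.9195 - (-1.9)·0.0000) / (4.6) = -1.4268
  z = (12 - (-2)·0.9195 - (1)·-1.4268) / (7) = 2.1808
Iteration 2:
  x = (8 - (-2)·-1.4268 - (2.7)·2.1808) / (8.7) = -0.0853
  y = (-5 - (1.7)·-0.0853 - (-1.9)·2.1808) / (4.6) = -0.1547
  z = (12 - (-2)·-0.0853 - (1)·-0.1547) / (7) = 1.7120

-0.0853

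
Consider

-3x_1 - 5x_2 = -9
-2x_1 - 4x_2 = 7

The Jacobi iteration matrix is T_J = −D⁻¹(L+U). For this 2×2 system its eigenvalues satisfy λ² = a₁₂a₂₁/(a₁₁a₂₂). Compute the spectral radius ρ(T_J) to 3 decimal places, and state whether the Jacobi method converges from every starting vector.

0.913

a₁₂a₂₁/(a₁₁a₂₂) = (-5)·(-2) / ((-3)·(-4)) = 0.833333
ρ = √|0.833333| = √0.833333 = 0.913
ρ < 1, so Jacobi converges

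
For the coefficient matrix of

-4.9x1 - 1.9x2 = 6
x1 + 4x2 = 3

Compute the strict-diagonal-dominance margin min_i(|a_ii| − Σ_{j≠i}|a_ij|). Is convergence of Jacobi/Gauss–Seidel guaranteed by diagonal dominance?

row 1: |-4.9| − (1.9) = 3
row 2: |4| − (1) = 3
minimum over rows = 3 → strictly diagonally dominant (convergence guaranteed)

3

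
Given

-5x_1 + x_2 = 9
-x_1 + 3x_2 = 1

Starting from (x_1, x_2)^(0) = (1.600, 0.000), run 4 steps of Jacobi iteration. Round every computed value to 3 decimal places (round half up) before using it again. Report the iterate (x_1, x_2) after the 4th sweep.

(-1.842, -0.284)

Iteration 1:
  x_1 = (9 - (1)·0.000) / (-5) = -1.800
  x_2 = (1 - (-1)·1.600) / (3) = 0.867
Iteration 2:
  x_1 = (9 - (1)·0.867) / (-5) = -1.627
  x_2 = (1 - (-1)·-1.800) / (3) = -0.267
Iteration 3:
  x_1 = (9 - (1)·-0.267) / (-5) = -1.853
  x_2 = (1 - (-1)·-1.627) / (3) = -0.209
Iteration 4:
  x_1 = (9 - (1)·-0.209) / (-5) = -1.842
  x_2 = (1 - (-1)·-1.853) / (3) = -0.284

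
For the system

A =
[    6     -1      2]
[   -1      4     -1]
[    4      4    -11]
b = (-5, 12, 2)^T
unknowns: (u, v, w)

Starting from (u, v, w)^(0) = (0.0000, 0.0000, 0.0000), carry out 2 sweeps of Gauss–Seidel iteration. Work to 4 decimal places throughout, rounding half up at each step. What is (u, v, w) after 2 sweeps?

Iteration 1:
  u = (-5 - (-1)·0.0000 - (2)·0.0000) / (6) = -0.8333
  v = (12 - (-1)·-0.8333 - (-1)·0.0000) / (4) = 2.7917
  w = (2 - (4)·-0.8333 - (4)·2.7917) / (-11) = 0.5303
Iteration 2:
  u = (-5 - (-1)·2.7917 - (2)·0.5303) / (6) = -0.5448
  v = (12 - (-1)·-0.5448 - (-1)·0.5303) / (4) = 2.9964
  w = (2 - (4)·-0.5448 - (4)·2.9964) / (-11) = 0.7097

(-0.5448, 2.9964, 0.7097)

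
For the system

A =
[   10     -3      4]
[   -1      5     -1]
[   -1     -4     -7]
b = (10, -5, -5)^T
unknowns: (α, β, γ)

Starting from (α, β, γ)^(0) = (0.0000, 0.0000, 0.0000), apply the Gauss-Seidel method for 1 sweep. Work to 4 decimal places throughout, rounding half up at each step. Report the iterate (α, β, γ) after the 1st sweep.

Iteration 1:
  α = (10 - (-3)·0.0000 - (4)·0.0000) / (10) = 1.0000
  β = (-5 - (-1)·1.0000 - (-1)·0.0000) / (5) = -0.8000
  γ = (-5 - (-1)·1.0000 - (-4)·-0.8000) / (-7) = 1.0286

(1.0000, -0.8000, 1.0286)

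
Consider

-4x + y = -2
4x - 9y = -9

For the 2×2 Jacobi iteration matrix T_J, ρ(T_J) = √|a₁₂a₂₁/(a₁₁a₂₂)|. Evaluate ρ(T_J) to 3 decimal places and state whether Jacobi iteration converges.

0.333

a₁₂a₂₁/(a₁₁a₂₂) = (1)·(4) / ((-4)·(-9)) = 0.111111
ρ = √|0.111111| = √0.111111 = 0.333
ρ < 1, so Jacobi converges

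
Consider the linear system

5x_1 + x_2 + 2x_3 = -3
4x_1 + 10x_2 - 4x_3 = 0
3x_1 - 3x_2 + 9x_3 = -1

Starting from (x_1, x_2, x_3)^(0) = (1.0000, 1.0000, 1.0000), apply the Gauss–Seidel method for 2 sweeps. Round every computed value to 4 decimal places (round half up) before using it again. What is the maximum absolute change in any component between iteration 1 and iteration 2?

Iteration 1:
  x_1 = (-3 - (1)·1.0000 - (2)·1.0000) / (5) = -1.2000
  x_2 = (0 - (4)·-1.2000 - (-4)·1.0000) / (10) = 0.8800
  x_3 = (-1 - (3)·-1.2000 - (-3)·0.8800) / (9) = 0.5822
Iteration 2:
  x_1 = (-3 - (1)·0.8800 - (2)·0.5822) / (5) = -1.0089
  x_2 = (0 - (4)·-1.0089 - (-4)·0.5822) / (10) = 0.6364
  x_3 = (-1 - (3)·-1.0089 - (-3)·0.6364) / (9) = 0.4373
Change: (0.1911, -0.2436, -0.1449) → max |·| = 0.2436

0.2436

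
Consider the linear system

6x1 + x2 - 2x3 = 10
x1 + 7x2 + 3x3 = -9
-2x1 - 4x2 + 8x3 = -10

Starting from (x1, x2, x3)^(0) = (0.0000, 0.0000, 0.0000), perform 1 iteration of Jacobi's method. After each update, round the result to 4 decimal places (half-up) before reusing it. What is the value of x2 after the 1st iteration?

-1.2857

Iteration 1:
  x1 = (10 - (1)·0.0000 - (-2)·0.0000) / (6) = 1.6667
  x2 = (-9 - (1)·0.0000 - (3)·0.0000) / (7) = -1.2857
  x3 = (-10 - (-2)·0.0000 - (-4)·0.0000) / (8) = -1.2500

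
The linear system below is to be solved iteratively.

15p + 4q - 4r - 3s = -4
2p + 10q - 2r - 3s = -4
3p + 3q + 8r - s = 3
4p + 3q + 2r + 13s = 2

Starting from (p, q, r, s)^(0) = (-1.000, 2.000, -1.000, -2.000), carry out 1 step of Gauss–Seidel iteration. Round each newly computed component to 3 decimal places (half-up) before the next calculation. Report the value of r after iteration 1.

Iteration 1:
  p = (-4 - (4)·2.000 - (-4)·-1.000 - (-3)·-2.000) / (15) = -1.467
  q = (-4 - (2)·-1.467 - (-2)·-1.000 - (-3)·-2.000) / (10) = -0.907
  r = (3 - (3)·-1.467 - (3)·-0.907 - (-1)·-2.000) / (8) = 1.015
  s = (2 - (4)·-1.467 - (3)·-0.907 - (2)·1.015) / (13) = 0.658

1.015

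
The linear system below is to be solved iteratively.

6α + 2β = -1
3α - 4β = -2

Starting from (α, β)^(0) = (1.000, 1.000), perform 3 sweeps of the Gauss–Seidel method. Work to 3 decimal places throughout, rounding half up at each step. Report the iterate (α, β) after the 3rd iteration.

Iteration 1:
  α = (-1 - (2)·1.000) / (6) = -0.500
  β = (-2 - (3)·-0.500) / (-4) = 0.125
Iteration 2:
  α = (-1 - (2)·0.125) / (6) = -0.208
  β = (-2 - (3)·-0.208) / (-4) = 0.344
Iteration 3:
  α = (-1 - (2)·0.344) / (6) = -0.281
  β = (-2 - (3)·-0.281) / (-4) = 0.289

(-0.281, 0.289)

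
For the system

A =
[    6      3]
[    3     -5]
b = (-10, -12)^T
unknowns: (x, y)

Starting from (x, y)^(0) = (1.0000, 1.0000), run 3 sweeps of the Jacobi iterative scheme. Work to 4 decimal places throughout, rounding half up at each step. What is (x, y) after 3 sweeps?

Iteration 1:
  x = (-10 - (3)·1.0000) / (6) = -2.1667
  y = (-12 - (3)·1.0000) / (-5) = 3.0000
Iteration 2:
  x = (-10 - (3)·3.0000) / (6) = -3.1667
  y = (-12 - (3)·-2.1667) / (-5) = 1.1000
Iteration 3:
  x = (-10 - (3)·1.1000) / (6) = -2.2167
  y = (-12 - (3)·-3.1667) / (-5) = 0.5000

(-2.2167, 0.5000)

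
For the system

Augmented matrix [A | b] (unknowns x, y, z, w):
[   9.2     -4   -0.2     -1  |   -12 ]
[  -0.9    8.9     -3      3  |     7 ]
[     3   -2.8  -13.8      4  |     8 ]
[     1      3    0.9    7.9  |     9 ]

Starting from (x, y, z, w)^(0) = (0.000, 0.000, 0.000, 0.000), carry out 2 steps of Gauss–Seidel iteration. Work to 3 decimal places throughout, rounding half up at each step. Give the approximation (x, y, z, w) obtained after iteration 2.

Iteration 1:
  x = (-12 - (-4)·0.000 - (-0.2)·0.000 - (-1)·0.000) / (9.2) = -1.304
  y = (7 - (-0.9)·-1.304 - (-3)·0.000 - (3)·0.000) / (8.9) = 0.655
  z = (8 - (3)·-1.304 - (-2.8)·0.655 - (4)·0.000) / (-13.8) = -0.996
  w = (9 - (1)·-1.304 - (3)·0.655 - (0.9)·-0.996) / (7.9) = 1.169
Iteration 2:
  x = (-12 - (-4)·0.655 - (-0.2)·-0.996 - (-1)·1.169) / (9.2) = -0.914
  y = (7 - (-0.9)·-0.914 - (-3)·-0.996 - (3)·1.169) / (8.9) = -0.036
  z = (8 - (3)·-0.914 - (-2.8)·-0.036 - (4)·1.169) / (-13.8) = -0.432
  w = (9 - (1)·-0.914 - (3)·-0.036 - (0.9)·-0.432) / (7.9) = 1.318

(-0.914, -0.036, -0.432, 1.318)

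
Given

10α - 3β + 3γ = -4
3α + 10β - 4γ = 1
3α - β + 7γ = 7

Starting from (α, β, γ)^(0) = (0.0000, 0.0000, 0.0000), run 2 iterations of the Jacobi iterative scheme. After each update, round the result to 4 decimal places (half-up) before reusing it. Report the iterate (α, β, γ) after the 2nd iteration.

Iteration 1:
  α = (-4 - (-3)·0.0000 - (3)·0.0000) / (10) = -0.4000
  β = (1 - (3)·0.0000 - (-4)·0.0000) / (10) = 0.1000
  γ = (7 - (3)·0.0000 - (-1)·0.0000) / (7) = 1.0000
Iteration 2:
  α = (-4 - (-3)·0.1000 - (3)·1.0000) / (10) = -0.6700
  β = (1 - (3)·-0.4000 - (-4)·1.0000) / (10) = 0.6200
  γ = (7 - (3)·-0.4000 - (-1)·0.1000) / (7) = 1.1857

(-0.6700, 0.6200, 1.1857)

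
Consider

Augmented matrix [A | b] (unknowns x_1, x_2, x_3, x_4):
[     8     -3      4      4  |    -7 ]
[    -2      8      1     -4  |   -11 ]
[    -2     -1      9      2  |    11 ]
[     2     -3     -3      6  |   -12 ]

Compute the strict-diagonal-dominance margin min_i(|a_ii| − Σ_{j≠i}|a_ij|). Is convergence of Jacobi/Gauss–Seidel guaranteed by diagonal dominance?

-3

row 1: |8| − (3+4+4) = -3
row 2: |8| − (2+1+4) = 1
row 3: |9| − (2+1+2) = 4
row 4: |6| − (2+3+3) = -2
minimum over rows = -3 → not strictly diagonally dominant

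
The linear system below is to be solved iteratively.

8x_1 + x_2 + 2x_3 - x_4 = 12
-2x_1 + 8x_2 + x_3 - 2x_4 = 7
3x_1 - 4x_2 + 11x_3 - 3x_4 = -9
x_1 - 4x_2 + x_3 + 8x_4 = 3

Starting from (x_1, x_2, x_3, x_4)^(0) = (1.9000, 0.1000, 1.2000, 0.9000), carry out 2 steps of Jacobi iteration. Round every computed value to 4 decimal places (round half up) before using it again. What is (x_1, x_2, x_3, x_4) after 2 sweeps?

Iteration 1:
  x_1 = (12 - (1)·0.1000 - (2)·1.2000 - (-1)·0.9000) / (8) = 1.3000
  x_2 = (7 - (-2)·1.9000 - (1)·1.2000 - (-2)·0.9000) / (8) = 1.4250
  x_3 = (-9 - (3)·1.9000 - (-4)·0.1000 - (-3)·0.9000) / (11) = -1.0545
  x_4 = (3 - (1)·1.9000 - (-4)·0.1000 - (1)·1.2000) / (8) = 0.0375
Iteration 2:
  x_1 = (12 - (1)·1.4250 - (2)·-1.0545 - (-1)·0.0375) / (8) = 1.5902
  x_2 = (7 - (-2)·1.3000 - (1)·-1.0545 - (-2)·0.0375) / (8) = 1.3412
  x_3 = (-9 - (3)·1.3000 - (-4)·1.4250 - (-3)·0.0375) / (11) = -0.6443
  x_4 = (3 - (1)·1.3000 - (-4)·1.4250 - (1)·-1.0545) / (8) = 1.0568

(1.5902, 1.3412, -0.6443, 1.0568)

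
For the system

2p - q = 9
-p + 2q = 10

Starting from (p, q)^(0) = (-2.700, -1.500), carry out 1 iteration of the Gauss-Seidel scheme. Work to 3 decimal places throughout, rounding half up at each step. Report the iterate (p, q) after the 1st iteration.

(3.750, 6.875)

Iteration 1:
  p = (9 - (-1)·-1.500) / (2) = 3.750
  q = (10 - (-1)·3.750) / (2) = 6.875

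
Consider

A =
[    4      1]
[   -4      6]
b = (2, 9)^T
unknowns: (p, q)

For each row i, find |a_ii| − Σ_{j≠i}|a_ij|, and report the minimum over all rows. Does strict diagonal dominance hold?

2

row 1: |4| − (1) = 3
row 2: |6| − (4) = 2
minimum over rows = 2 → strictly diagonally dominant (convergence guaranteed)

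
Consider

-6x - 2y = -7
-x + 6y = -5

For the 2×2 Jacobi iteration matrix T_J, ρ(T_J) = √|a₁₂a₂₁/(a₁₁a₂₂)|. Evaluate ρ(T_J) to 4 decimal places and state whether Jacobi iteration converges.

0.2357

a₁₂a₂₁/(a₁₁a₂₂) = (-2)·(-1) / ((-6)·(6)) = -0.055556
ρ = √|-0.055556| = √0.055556 = 0.2357
ρ < 1, so Jacobi converges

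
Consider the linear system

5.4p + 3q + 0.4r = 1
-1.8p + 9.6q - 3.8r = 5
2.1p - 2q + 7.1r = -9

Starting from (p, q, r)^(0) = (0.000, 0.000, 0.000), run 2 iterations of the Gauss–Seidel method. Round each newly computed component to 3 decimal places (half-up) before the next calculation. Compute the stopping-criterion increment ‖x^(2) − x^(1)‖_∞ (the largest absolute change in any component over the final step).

0.504

Iteration 1:
  p = (1 - (3)·0.000 - (0.4)·0.000) / (5.4) = 0.185
  q = (5 - (-1.8)·0.185 - (-3.8)·0.000) / (9.6) = 0.556
  r = (-9 - (2.1)·0.185 - (-2)·0.556) / (7.1) = -1.166
Iteration 2:
  p = (1 - (3)·0.556 - (0.4)·-1.166) / (5.4) = -0.037
  q = (5 - (-1.8)·-0.037 - (-3.8)·-1.166) / (9.6) = 0.052
  r = (-9 - (2.1)·-0.037 - (-2)·0.052) / (7.1) = -1.242
Change: (-0.222, -0.504, -0.076) → max |·| = 0.504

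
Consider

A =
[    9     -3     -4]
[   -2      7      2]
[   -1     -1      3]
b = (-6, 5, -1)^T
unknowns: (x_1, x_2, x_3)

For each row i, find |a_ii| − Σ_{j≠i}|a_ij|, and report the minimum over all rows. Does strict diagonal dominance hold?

row 1: |9| − (3+4) = 2
row 2: |7| − (2+2) = 3
row 3: |3| − (1+1) = 1
minimum over rows = 1 → strictly diagonally dominant (convergence guaranteed)

1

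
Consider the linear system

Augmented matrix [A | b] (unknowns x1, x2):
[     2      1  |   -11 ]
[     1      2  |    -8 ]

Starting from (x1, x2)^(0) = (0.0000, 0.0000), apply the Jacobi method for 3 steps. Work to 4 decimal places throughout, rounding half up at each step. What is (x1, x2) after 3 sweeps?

(-4.8750, -2.2500)

Iteration 1:
  x1 = (-11 - (1)·0.0000) / (2) = -5.5000
  x2 = (-8 - (1)·0.0000) / (2) = -4.0000
Iteration 2:
  x1 = (-11 - (1)·-4.0000) / (2) = -3.5000
  x2 = (-8 - (1)·-5.5000) / (2) = -1.2500
Iteration 3:
  x1 = (-11 - (1)·-1.2500) / (2) = -4.8750
  x2 = (-8 - (1)·-3.5000) / (2) = -2.2500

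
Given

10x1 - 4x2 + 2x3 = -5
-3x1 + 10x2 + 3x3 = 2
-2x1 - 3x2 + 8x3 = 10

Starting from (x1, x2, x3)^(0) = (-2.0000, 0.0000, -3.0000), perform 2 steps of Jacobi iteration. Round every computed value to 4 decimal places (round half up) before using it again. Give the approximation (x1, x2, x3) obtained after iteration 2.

Iteration 1:
  x1 = (-5 - (-4)·0.0000 - (2)·-3.0000) / (10) = 0.1000
  x2 = (2 - (-3)·-2.0000 - (3)·-3.0000) / (10) = 0.5000
  x3 = (10 - (-2)·-2.0000 - (-3)·0.0000) / (8) = 0.7500
Iteration 2:
  x1 = (-5 - (-4)·0.5000 - (2)·0.7500) / (10) = -0.4500
  x2 = (2 - (-3)·0.1000 - (3)·0.7500) / (10) = 0.0050
  x3 = (10 - (-2)·0.1000 - (-3)·0.5000) / (8) = 1.4625

(-0.4500, 0.0050, 1.4625)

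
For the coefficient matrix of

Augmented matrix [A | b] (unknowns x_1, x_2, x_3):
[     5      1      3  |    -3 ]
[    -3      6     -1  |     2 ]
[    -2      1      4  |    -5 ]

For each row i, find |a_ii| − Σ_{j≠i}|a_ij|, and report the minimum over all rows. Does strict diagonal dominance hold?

row 1: |5| − (1+3) = 1
row 2: |6| − (3+1) = 2
row 3: |4| − (2+1) = 1
minimum over rows = 1 → strictly diagonally dominant (convergence guaranteed)

1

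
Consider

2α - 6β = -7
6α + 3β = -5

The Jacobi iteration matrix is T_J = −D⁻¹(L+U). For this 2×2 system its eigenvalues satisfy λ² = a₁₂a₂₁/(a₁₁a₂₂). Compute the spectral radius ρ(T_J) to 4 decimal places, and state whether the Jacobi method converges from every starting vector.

2.4495

a₁₂a₂₁/(a₁₁a₂₂) = (-6)·(6) / ((2)·(3)) = -6.000000
ρ = √|-6.000000| = √6.000000 = 2.4495
ρ > 1, so Jacobi diverges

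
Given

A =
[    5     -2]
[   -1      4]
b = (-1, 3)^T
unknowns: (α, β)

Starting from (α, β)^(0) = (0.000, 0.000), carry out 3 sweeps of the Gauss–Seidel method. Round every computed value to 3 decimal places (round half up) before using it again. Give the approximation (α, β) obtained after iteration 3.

(0.108, 0.777)

Iteration 1:
  α = (-1 - (-2)·0.000) / (5) = -0.200
  β = (3 - (-1)·-0.200) / (4) = 0.700
Iteration 2:
  α = (-1 - (-2)·0.700) / (5) = 0.080
  β = (3 - (-1)·0.080) / (4) = 0.770
Iteration 3:
  α = (-1 - (-2)·0.770) / (5) = 0.108
  β = (3 - (-1)·0.108) / (4) = 0.777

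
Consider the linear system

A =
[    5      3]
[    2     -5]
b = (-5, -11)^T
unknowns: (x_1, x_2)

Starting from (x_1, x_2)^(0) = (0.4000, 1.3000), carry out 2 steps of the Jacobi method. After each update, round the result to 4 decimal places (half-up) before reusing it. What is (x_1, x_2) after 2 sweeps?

(-2.4160, 1.4880)

Iteration 1:
  x_1 = (-5 - (3)·1.3000) / (5) = -1.7800
  x_2 = (-11 - (2)·0.4000) / (-5) = 2.3600
Iteration 2:
  x_1 = (-5 - (3)·2.3600) / (5) = -2.4160
  x_2 = (-11 - (2)·-1.7800) / (-5) = 1.4880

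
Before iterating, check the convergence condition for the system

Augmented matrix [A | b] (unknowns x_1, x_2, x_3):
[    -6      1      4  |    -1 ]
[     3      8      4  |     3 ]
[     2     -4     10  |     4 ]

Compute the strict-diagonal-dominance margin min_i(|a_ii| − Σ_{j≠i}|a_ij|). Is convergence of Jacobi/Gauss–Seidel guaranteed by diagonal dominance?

1

row 1: |-6| − (1+4) = 1
row 2: |8| − (3+4) = 1
row 3: |10| − (2+4) = 4
minimum over rows = 1 → strictly diagonally dominant (convergence guaranteed)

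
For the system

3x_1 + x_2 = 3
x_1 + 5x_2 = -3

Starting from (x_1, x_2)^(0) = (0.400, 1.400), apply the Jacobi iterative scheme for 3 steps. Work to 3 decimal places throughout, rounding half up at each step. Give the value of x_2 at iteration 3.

Iteration 1:
  x_1 = (3 - (1)·1.400) / (3) = 0.533
  x_2 = (-3 - (1)·0.400) / (5) = -0.680
Iteration 2:
  x_1 = (3 - (1)·-0.680) / (3) = 1.227
  x_2 = (-3 - (1)·0.533) / (5) = -0.707
Iteration 3:
  x_1 = (3 - (1)·-0.707) / (3) = 1.236
  x_2 = (-3 - (1)·1.227) / (5) = -0.845

-0.845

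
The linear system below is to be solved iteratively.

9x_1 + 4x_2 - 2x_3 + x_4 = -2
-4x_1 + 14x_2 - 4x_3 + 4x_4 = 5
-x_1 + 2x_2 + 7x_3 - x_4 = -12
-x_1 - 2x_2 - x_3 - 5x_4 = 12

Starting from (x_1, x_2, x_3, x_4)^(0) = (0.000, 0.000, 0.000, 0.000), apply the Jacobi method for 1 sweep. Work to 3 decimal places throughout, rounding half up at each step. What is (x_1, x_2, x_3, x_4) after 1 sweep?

(-0.222, 0.357, -1.714, -2.400)

Iteration 1:
  x_1 = (-2 - (4)·0.000 - (-2)·0.000 - (1)·0.000) / (9) = -0.222
  x_2 = (5 - (-4)·0.000 - (-4)·0.000 - (4)·0.000) / (14) = 0.357
  x_3 = (-12 - (-1)·0.000 - (2)·0.000 - (-1)·0.000) / (7) = -1.714
  x_4 = (12 - (-1)·0.000 - (-2)·0.000 - (-1)·0.000) / (-5) = -2.400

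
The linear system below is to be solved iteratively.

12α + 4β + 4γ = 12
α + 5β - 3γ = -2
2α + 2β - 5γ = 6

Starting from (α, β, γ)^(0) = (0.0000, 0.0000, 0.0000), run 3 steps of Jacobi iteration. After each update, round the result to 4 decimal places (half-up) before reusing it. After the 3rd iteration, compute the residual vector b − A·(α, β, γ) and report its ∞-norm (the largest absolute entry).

0.6906

Iteration 1:
  α = (12 - (4)·0.0000 - (4)·0.0000) / (12) = 1.0000
  β = (-2 - (1)·0.0000 - (-3)·0.0000) / (5) = -0.4000
  γ = (6 - (2)·0.0000 - (2)·0.0000) / (-5) = -1.2000
Iteration 2:
  α = (12 - (4)·-0.4000 - (4)·-1.2000) / (12) = 1.5333
  β = (-2 - (1)·1.0000 - (-3)·-1.2000) / (5) = -1.3200
  γ = (6 - (2)·1.0000 - (2)·-0.4000) / (-5) = -0.9600
Iteration 3:
  α = (12 - (4)·-1.3200 - (4)·-0.9600) / (12) = 1.7600
  β = (-2 - (1)·1.5333 - (-3)·-0.9600) / (5) = -1.2827
  γ = (6 - (2)·1.5333 - (2)·-1.3200) / (-5) = -1.1147
Residual b − A·x = (0.4696, -0.6906, -0.5281); ∞-norm = 0.6906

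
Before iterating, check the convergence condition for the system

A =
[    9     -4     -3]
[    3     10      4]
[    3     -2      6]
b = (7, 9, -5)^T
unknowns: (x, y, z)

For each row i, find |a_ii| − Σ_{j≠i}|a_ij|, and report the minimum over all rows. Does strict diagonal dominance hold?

row 1: |9| − (4+3) = 2
row 2: |10| − (3+4) = 3
row 3: |6| − (3+2) = 1
minimum over rows = 1 → strictly diagonally dominant (convergence guaranteed)

1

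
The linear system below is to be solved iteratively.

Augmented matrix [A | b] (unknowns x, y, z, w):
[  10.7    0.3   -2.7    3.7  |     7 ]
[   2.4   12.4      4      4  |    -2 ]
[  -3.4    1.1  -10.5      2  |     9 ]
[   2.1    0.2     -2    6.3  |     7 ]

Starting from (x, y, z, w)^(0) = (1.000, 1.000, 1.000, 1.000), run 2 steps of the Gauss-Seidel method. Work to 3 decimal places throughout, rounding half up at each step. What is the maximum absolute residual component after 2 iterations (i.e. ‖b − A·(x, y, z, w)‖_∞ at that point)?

0.973

Iteration 1:
  x = (7 - (0.3)·1.000 - (-2.7)·1.000 - (3.7)·1.000) / (10.7) = 0.533
  y = (-2 - (2.4)·0.533 - (4)·1.000 - (4)·1.000) / (12.4) = -0.910
  z = (9 - (-3.4)·0.533 - (1.1)·-0.910 - (2)·1.000) / (-10.5) = -0.935
  w = (7 - (2.1)·0.533 - (0.2)·-0.910 - (-2)·-0.935) / (6.3) = 0.666
Iteration 2:
  x = (7 - (0.3)·-0.910 - (-2.7)·-0.935 - (3.7)·0.666) / (10.7) = 0.213
  y = (-2 - (2.4)·0.213 - (4)·-0.935 - (4)·0.666) / (12.4) = -0.116
  z = (9 - (-3.4)·0.213 - (1.1)·-0.116 - (2)·0.666) / (-10.5) = -0.811
  w = (7 - (2.1)·0.213 - (0.2)·-0.116 - (-2)·-0.811) / (6.3) = 0.786
Residual b − A·x = (-0.342, -0.973, -0.236, 0.002); ∞-norm = 0.973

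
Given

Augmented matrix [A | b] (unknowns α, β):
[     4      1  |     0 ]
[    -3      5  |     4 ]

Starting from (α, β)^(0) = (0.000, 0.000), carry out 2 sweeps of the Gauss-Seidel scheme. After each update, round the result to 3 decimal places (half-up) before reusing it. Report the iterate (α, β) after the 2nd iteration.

Iteration 1:
  α = (0 - (1)·0.000) / (4) = 0.000
  β = (4 - (-3)·0.000) / (5) = 0.800
Iteration 2:
  α = (0 - (1)·0.800) / (4) = -0.200
  β = (4 - (-3)·-0.200) / (5) = 0.680

(-0.200, 0.680)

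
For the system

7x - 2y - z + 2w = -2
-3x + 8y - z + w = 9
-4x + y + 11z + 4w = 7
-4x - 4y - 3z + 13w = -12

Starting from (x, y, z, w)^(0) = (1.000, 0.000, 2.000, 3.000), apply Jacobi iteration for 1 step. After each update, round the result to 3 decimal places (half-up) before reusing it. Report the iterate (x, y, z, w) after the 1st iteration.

Iteration 1:
  x = (-2 - (-2)·0.000 - (-1)·2.000 - (2)·3.000) / (7) = -0.857
  y = (9 - (-3)·1.000 - (-1)·2.000 - (1)·3.000) / (8) = 1.375
  z = (7 - (-4)·1.000 - (1)·0.000 - (4)·3.000) / (11) = -0.091
  w = (-12 - (-4)·1.000 - (-4)·0.000 - (-3)·2.000) / (13) = -0.154

(-0.857, 1.375, -0.091, -0.154)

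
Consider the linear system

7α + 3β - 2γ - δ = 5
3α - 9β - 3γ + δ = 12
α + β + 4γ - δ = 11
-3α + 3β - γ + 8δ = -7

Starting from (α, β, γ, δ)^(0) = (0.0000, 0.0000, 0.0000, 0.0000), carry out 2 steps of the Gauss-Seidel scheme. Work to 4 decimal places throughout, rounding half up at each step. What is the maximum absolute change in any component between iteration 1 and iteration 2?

1.3050

Iteration 1:
  α = (5 - (3)·0.0000 - (-2)·0.0000 - (-1)·0.0000) / (7) = 0.7143
  β = (12 - (3)·0.7143 - (-3)·0.0000 - (1)·0.0000) / (-9) = -1.0952
  γ = (11 - (1)·0.7143 - (1)·-1.0952 - (-1)·0.0000) / (4) = 2.8452
  δ = (-7 - (-3)·0.7143 - (3)·-1.0952 - (-1)·2.8452) / (8) = 0.1592
Iteration 2:
  α = (5 - (3)·-1.0952 - (-2)·2.8452 - (-1)·0.1592) / (7) = 2.0193
  β = (12 - (3)·2.0193 - (-3)·2.8452 - (1)·0.1592) / (-9) = -1.5909
  γ = (11 - (1)·2.0193 - (1)·-1.5909 - (-1)·0.1592) / (4) = 2.6827
  δ = (-7 - (-3)·2.0193 - (3)·-1.5909 - (-1)·2.6827) / (8) = 0.8142
Change: (1.3050, -0.4957, -0.1625, 0.6550) → max |·| = 1.3050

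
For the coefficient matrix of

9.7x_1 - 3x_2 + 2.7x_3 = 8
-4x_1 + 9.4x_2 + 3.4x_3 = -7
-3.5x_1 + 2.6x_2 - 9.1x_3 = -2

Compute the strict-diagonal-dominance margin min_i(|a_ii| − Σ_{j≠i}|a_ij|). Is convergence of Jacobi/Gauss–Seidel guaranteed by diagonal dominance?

row 1: |9.7| − (3+2.7) = 4
row 2: |9.4| − (4+3.4) = 2
row 3: |-9.1| − (3.5+2.6) = 3
minimum over rows = 2 → strictly diagonally dominant (convergence guaranteed)

2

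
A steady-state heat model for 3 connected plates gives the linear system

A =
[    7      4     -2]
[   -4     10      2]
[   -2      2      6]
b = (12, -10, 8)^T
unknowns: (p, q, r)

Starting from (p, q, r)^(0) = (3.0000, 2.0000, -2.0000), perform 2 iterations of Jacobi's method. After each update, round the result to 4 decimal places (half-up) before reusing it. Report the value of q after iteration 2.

Iteration 1:
  p = (12 - (4)·2.0000 - (-2)·-2.0000) / (7) = 0.0000
  q = (-10 - (-4)·3.0000 - (2)·-2.0000) / (10) = 0.6000
  r = (8 - (-2)·3.0000 - (2)·2.0000) / (6) = 1.6667
Iteration 2:
  p = (12 - (4)·0.6000 - (-2)·1.6667) / (7) = 1.8476
  q = (-10 - (-4)·0.0000 - (2)·1.6667) / (10) = -1.3333
  r = (8 - (-2)·0.0000 - (2)·0.6000) / (6) = 1.1333

-1.3333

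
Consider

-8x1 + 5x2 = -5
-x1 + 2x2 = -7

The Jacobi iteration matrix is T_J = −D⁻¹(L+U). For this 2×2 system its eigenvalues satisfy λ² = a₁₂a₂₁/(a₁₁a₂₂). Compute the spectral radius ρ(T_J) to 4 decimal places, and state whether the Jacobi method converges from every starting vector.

0.5590

a₁₂a₂₁/(a₁₁a₂₂) = (5)·(-1) / ((-8)·(2)) = 0.312500
ρ = √|0.312500| = √0.312500 = 0.5590
ρ < 1, so Jacobi converges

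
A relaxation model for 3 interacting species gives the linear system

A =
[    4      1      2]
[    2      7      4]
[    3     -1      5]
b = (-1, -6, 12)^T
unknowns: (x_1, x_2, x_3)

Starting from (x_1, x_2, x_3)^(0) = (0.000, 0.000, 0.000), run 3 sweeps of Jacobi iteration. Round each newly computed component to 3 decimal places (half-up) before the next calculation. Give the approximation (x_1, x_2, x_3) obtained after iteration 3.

Iteration 1:
  x_1 = (-1 - (1)·0.000 - (2)·0.000) / (4) = -0.250
  x_2 = (-6 - (2)·0.000 - (4)·0.000) / (7) = -0.857
  x_3 = (12 - (3)·0.000 - (-1)·0.000) / (5) = 2.400
Iteration 2:
  x_1 = (-1 - (1)·-0.857 - (2)·2.400) / (4) = -1.236
  x_2 = (-6 - (2)·-0.250 - (4)·2.400) / (7) = -2.157
  x_3 = (12 - (3)·-0.250 - (-1)·-0.857) / (5) = 2.379
Iteration 3:
  x_1 = (-1 - (1)·-2.157 - (2)·2.379) / (4) = -0.900
  x_2 = (-6 - (2)·-1.236 - (4)·2.379) / (7) = -1.863
  x_3 = (12 - (3)·-1.236 - (-1)·-2.157) / (5) = 2.710

(-0.900, -1.863, 2.710)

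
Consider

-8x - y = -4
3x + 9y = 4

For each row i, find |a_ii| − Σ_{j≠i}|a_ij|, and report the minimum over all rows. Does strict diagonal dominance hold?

6

row 1: |-8| − (1) = 7
row 2: |9| − (3) = 6
minimum over rows = 6 → strictly diagonally dominant (convergence guaranteed)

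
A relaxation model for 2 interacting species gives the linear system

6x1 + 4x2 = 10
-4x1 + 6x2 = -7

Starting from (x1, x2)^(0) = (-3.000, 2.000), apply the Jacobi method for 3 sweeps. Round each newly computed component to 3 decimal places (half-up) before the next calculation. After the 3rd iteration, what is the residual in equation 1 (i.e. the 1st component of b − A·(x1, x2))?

-9.190

Iteration 1:
  x1 = (10 - (4)·2.000) / (6) = 0.333
  x2 = (-7 - (-4)·-3.000) / (6) = -3.167
Iteration 2:
  x1 = (10 - (4)·-3.167) / (6) = 3.778
  x2 = (-7 - (-4)·0.333) / (6) = -0.945
Iteration 3:
  x1 = (10 - (4)·-0.945) / (6) = 2.297
  x2 = (-7 - (-4)·3.778) / (6) = 1.352
Residual b − A·x = (-9.190, -5.924)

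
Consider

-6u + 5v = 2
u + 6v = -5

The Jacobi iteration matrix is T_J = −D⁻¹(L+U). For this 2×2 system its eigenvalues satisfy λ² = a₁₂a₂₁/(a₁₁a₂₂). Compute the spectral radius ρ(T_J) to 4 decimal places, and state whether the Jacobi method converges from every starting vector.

0.3727

a₁₂a₂₁/(a₁₁a₂₂) = (5)·(1) / ((-6)·(6)) = -0.138889
ρ = √|-0.138889| = √0.138889 = 0.3727
ρ < 1, so Jacobi converges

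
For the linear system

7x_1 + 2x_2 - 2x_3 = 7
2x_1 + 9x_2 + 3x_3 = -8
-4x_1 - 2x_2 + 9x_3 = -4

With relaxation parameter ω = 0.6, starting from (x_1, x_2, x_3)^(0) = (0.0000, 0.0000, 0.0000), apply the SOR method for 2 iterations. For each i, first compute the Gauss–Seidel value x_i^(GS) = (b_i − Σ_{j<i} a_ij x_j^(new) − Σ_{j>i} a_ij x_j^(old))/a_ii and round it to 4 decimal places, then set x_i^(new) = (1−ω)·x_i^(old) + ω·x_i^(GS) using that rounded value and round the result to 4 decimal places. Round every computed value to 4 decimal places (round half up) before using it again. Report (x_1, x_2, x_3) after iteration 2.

(0.9128, -0.8627, -0.2137)

Iteration 1:
  x_1: GS value = (7 - (2)·0.0000 - (-2)·0.0000) / (7) = 1.0000;  x_1 ← (1−ω)·0.0000 + ω·1.0000 = 0.6000
  x_2: GS value = (-8 - (2)·0.6000 - (3)·0.0000) / (9) = -1.0222;  x_2 ← (1−ω)·0.0000 + ω·-1.0222 = -0.6133
  x_3: GS value = (-4 - (-4)·0.6000 - (-2)·-0.6133) / (9) = -0.3141;  x_3 ← (1−ω)·0.0000 + ω·-0.3141 = -0.1885
Iteration 2:
  x_1: GS value = (7 - (2)·-0.6133 - (-2)·-0.1885) / (7) = 1.1214;  x_1 ← (1−ω)·0.6000 + ω·1.1214 = 0.9128
  x_2: GS value = (-8 - (2)·0.9128 - (3)·-0.1885) / (9) = -1.0289;  x_2 ← (1−ω)·-0.6133 + ω·-1.0289 = -0.8627
  x_3: GS value = (-4 - (-4)·0.9128 - (-2)·-0.8627) / (9) = -0.2305;  x_3 ← (1−ω)·-0.1885 + ω·-0.2305 = -0.2137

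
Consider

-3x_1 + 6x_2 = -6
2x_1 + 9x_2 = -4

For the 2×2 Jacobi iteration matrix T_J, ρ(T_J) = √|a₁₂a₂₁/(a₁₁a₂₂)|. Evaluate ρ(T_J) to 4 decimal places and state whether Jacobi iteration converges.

0.6667

a₁₂a₂₁/(a₁₁a₂₂) = (6)·(2) / ((-3)·(9)) = -0.444444
ρ = √|-0.444444| = √0.444444 = 0.6667
ρ < 1, so Jacobi converges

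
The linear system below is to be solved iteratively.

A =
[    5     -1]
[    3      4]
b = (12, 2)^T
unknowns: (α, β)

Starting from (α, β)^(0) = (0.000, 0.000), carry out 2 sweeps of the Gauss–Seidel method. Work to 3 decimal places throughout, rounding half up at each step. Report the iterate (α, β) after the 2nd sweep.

(2.140, -1.105)

Iteration 1:
  α = (12 - (-1)·0.000) / (5) = 2.400
  β = (2 - (3)·2.400) / (4) = -1.300
Iteration 2:
  α = (12 - (-1)·-1.300) / (5) = 2.140
  β = (2 - (3)·2.140) / (4) = -1.105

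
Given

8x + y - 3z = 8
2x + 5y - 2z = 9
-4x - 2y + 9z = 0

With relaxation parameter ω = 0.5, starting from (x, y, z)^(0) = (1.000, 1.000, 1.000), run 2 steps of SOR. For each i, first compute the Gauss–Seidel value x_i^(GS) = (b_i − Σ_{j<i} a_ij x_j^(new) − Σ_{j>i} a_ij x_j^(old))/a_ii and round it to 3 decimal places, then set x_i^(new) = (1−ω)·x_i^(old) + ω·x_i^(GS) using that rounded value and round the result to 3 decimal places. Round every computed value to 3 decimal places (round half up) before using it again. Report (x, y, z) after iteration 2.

(1.146, 1.539, 0.877)

Iteration 1:
  x: GS value = (8 - (1)·1.000 - (-3)·1.000) / (8) = 1.250;  x ← (1−ω)·1.000 + ω·1.250 = 1.125
  y: GS value = (9 - (2)·1.125 - (-2)·1.000) / (5) = 1.750;  y ← (1−ω)·1.000 + ω·1.750 = 1.375
  z: GS value = (0 - (-4)·1.125 - (-2)·1.375) / (9) = 0.806;  z ← (1−ω)·1.000 + ω·0.806 = 0.903
Iteration 2:
  x: GS value = (8 - (1)·1.375 - (-3)·0.903) / (8) = 1.167;  x ← (1−ω)·1.125 + ω·1.167 = 1.146
  y: GS value = (9 - (2)·1.146 - (-2)·0.903) / (5) = 1.703;  y ← (1−ω)·1.375 + ω·1.703 = 1.539
  z: GS value = (0 - (-4)·1.146 - (-2)·1.539) / (9) = 0.851;  z ← (1−ω)·0.903 + ω·0.851 = 0.877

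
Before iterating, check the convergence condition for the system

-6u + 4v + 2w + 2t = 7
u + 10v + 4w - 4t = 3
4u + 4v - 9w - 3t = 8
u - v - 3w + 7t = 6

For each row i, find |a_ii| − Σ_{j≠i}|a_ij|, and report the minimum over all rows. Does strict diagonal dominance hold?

row 1: |-6| − (4+2+2) = -2
row 2: |10| − (1+4+4) = 1
row 3: |-9| − (4+4+3) = -2
row 4: |7| − (1+1+3) = 2
minimum over rows = -2 → not strictly diagonally dominant

-2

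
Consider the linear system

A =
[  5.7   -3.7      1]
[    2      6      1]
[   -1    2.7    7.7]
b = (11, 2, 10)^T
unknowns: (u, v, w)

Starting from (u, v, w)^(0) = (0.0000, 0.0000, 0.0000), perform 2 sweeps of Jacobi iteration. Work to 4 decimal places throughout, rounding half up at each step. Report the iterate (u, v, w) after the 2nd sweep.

(1.9183, -0.5264, 1.4325)

Iteration 1:
  u = (11 - (-3.7)·0.0000 - (1)·0.0000) / (5.7) = 1.9298
  v = (2 - (2)·0.0000 - (1)·0.0000) / (6) = 0.3333
  w = (10 - (-1)·0.0000 - (2.7)·0.0000) / (7.7) = 1.2987
Iteration 2:
  u = (11 - (-3.7)·0.3333 - (1)·1.2987) / (5.7) = 1.9183
  v = (2 - (2)·1.9298 - (1)·1.2987) / (6) = -0.5264
  w = (10 - (-1)·1.9298 - (2.7)·0.3333) / (7.7) = 1.4325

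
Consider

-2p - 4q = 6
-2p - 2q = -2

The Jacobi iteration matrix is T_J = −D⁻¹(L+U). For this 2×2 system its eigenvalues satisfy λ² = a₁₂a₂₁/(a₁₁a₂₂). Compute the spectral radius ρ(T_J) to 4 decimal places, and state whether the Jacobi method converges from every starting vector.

1.4142

a₁₂a₂₁/(a₁₁a₂₂) = (-4)·(-2) / ((-2)·(-2)) = 2.000000
ρ = √|2.000000| = √2.000000 = 1.4142
ρ > 1, so Jacobi diverges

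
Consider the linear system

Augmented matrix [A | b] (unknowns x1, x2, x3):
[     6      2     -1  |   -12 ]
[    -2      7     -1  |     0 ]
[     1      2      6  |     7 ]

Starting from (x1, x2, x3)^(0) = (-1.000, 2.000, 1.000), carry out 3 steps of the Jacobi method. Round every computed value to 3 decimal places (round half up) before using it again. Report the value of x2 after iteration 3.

Iteration 1:
  x1 = (-12 - (2)·2.000 - (-1)·1.000) / (6) = -2.500
  x2 = (0 - (-2)·-1.000 - (-1)·1.000) / (7) = -0.143
  x3 = (7 - (1)·-1.000 - (2)·2.000) / (6) = 0.667
Iteration 2:
  x1 = (-12 - (2)·-0.143 - (-1)·0.667) / (6) = -1.841
  x2 = (0 - (-2)·-2.500 - (-1)·0.667) / (7) = -0.619
  x3 = (7 - (1)·-2.500 - (2)·-0.143) / (6) = 1.631
Iteration 3:
  x1 = (-12 - (2)·-0.619 - (-1)·1.631) / (6) = -1.522
  x2 = (0 - (-2)·-1.841 - (-1)·1.631) / (7) = -0.293
  x3 = (7 - (1)·-1.841 - (2)·-0.619) / (6) = 1.680

-0.293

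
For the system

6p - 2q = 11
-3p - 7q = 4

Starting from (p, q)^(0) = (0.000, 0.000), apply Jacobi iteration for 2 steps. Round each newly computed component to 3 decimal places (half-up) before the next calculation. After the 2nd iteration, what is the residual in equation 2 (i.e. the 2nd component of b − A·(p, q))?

-0.570

Iteration 1:
  p = (11 - (-2)·0.000) / (6) = 1.833
  q = (4 - (-3)·0.000) / (-7) = -0.571
Iteration 2:
  p = (11 - (-2)·-0.571) / (6) = 1.643
  q = (4 - (-3)·1.833) / (-7) = -1.357
Residual b − A·x = (-1.572, -0.570)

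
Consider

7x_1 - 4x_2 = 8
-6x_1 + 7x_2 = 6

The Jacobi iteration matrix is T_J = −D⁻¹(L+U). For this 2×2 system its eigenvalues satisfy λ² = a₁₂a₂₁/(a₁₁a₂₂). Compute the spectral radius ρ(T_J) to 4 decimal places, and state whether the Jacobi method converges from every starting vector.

a₁₂a₂₁/(a₁₁a₂₂) = (-4)·(-6) / ((7)·(7)) = 0.489796
ρ = √|0.489796| = √0.489796 = 0.6999
ρ < 1, so Jacobi converges

0.6999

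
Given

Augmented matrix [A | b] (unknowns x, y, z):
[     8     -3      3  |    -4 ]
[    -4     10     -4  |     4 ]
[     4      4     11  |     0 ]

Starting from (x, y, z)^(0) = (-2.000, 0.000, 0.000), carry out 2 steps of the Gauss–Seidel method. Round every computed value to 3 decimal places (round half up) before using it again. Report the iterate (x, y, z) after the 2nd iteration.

Iteration 1:
  x = (-4 - (-3)·0.000 - (3)·0.000) / (8) = -0.500
  y = (4 - (-4)·-0.500 - (-4)·0.000) / (10) = 0.200
  z = (0 - (4)·-0.500 - (4)·0.200) / (11) = 0.109
Iteration 2:
  x = (-4 - (-3)·0.200 - (3)·0.109) / (8) = -0.466
  y = (4 - (-4)·-0.466 - (-4)·0.109) / (10) = 0.257
  z = (0 - (4)·-0.466 - (4)·0.257) / (11) = 0.076

(-0.466, 0.257, 0.076)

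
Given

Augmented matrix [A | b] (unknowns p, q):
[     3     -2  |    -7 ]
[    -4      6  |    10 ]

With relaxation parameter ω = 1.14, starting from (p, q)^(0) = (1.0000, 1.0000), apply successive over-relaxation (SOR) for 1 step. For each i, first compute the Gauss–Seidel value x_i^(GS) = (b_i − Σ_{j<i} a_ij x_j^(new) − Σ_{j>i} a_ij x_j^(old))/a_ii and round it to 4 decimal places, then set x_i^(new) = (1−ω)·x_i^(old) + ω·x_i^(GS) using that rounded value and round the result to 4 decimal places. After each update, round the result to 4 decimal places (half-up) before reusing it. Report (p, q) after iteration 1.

Iteration 1:
  p: GS value = (-7 - (-2)·1.0000) / (3) = -1.6667;  p ← (1−ω)·1.0000 + ω·-1.6667 = -2.0400
  q: GS value = (10 - (-4)·-2.0400) / (6) = 0.3067;  q ← (1−ω)·1.0000 + ω·0.3067 = 0.2096

(-2.0400, 0.2096)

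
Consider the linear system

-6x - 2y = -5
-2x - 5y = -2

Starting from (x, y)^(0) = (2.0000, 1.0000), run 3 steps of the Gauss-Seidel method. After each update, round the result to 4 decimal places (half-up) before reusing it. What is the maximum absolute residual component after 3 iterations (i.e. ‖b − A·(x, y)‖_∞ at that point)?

0.0286

Iteration 1:
  x = (-5 - (-2)·1.0000) / (-6) = 0.5000
  y = (-2 - (-2)·0.5000) / (-5) = 0.2000
Iteration 2:
  x = (-5 - (-2)·0.2000) / (-6) = 0.7667
  y = (-2 - (-2)·0.7667) / (-5) = 0.0933
Iteration 3:
  x = (-5 - (-2)·0.0933) / (-6) = 0.8022
  y = (-2 - (-2)·0.8022) / (-5) = 0.0791
Residual b − A·x = (-0.0286, -0.0001); ∞-norm = 0.0286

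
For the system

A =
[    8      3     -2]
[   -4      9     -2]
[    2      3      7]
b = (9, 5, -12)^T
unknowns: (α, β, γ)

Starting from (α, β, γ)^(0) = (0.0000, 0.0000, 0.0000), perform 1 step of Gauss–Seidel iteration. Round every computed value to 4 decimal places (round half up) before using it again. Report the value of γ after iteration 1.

Iteration 1:
  α = (9 - (3)·0.0000 - (-2)·0.0000) / (8) = 1.1250
  β = (5 - (-4)·1.1250 - (-2)·0.0000) / (9) = 1.0556
  γ = (-12 - (2)·1.1250 - (3)·1.0556) / (7) = -2.4881

-2.4881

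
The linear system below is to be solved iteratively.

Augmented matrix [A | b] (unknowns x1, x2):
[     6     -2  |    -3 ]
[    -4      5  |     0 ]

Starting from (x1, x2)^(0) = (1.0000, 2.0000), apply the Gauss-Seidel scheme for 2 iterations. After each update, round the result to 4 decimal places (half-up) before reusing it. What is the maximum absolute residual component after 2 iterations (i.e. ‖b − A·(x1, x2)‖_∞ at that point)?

0.9958

Iteration 1:
  x1 = (-3 - (-2)·2.0000) / (6) = 0.1667
  x2 = (0 - (-4)·0.1667) / (5) = 0.1334
Iteration 2:
  x1 = (-3 - (-2)·0.1334) / (6) = -0.4555
  x2 = (0 - (-4)·-0.4555) / (5) = -0.3644
Residual b − A·x = (-0.9958, 0.0000); ∞-norm = 0.9958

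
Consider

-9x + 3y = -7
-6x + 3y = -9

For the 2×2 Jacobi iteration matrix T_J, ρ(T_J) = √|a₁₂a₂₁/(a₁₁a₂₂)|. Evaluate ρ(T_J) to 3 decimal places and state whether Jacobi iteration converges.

0.816

a₁₂a₂₁/(a₁₁a₂₂) = (3)·(-6) / ((-9)·(3)) = 0.666667
ρ = √|0.666667| = √0.666667 = 0.816
ρ < 1, so Jacobi converges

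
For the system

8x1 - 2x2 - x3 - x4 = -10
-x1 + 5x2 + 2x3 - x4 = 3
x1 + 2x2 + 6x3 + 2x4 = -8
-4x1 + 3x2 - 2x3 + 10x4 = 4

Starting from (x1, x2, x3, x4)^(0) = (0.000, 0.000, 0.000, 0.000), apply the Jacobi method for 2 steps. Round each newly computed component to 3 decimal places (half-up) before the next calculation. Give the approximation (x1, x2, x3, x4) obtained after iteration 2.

Iteration 1:
  x1 = (-10 - (-2)·0.000 - (-1)·0.000 - (-1)·0.000) / (8) = -1.250
  x2 = (3 - (-1)·0.000 - (2)·0.000 - (-1)·0.000) / (5) = 0.600
  x3 = (-8 - (1)·0.000 - (2)·0.000 - (2)·0.000) / (6) = -1.333
  x4 = (4 - (-4)·0.000 - (3)·0.000 - (-2)·0.000) / (10) = 0.400
Iteration 2:
  x1 = (-10 - (-2)·0.600 - (-1)·-1.333 - (-1)·0.400) / (8) = -1.217
  x2 = (3 - (-1)·-1.250 - (2)·-1.333 - (-1)·0.400) / (5) = 0.963
  x3 = (-8 - (1)·-1.250 - (2)·0.600 - (2)·0.400) / (6) = -1.458
  x4 = (4 - (-4)·-1.250 - (3)·0.600 - (-2)·-1.333) / (10) = -0.547

(-1.217, 0.963, -1.458, -0.547)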